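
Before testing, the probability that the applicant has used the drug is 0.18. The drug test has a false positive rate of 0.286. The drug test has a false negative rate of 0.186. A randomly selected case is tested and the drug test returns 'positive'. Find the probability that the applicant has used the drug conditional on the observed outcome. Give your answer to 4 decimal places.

P(H | E) ≈ 0.3845

Let H be the event that the applicant has used the drug. P(H) = 0.18, so P(¬H) = 0.82. With E the 'positive' result, P(E|H) = 0.814 and P(E|¬H) = 0.286.
P(E) = 0.814·0.18 + 0.286·0.82 = 0.14652 + 0.23452 = 0.38104.
By Bayes' theorem, P(H|E) = 0.14652 / 0.38104 = 0.3845.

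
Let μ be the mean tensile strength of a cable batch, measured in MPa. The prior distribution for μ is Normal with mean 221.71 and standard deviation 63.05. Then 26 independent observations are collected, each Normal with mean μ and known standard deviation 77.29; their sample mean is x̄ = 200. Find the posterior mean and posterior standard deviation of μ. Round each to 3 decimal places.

With known σ, the Normal prior is conjugate. Weight on the data is w = (n/σ²)/(n/σ² + 1/τ₀²) = 0.00435238/(0.00435238+0.00025155) = 0.94536.
Posterior mean = w·x̄ + (1−w)·μ₀ = 0.94536·200 + 0.054639·221.71 = 201.186. Posterior variance = 1/(0.00435238+0.00025155) = 217.206, so SD = 14.738.

Posterior mean ≈ 201.186; posterior SD ≈ 14.738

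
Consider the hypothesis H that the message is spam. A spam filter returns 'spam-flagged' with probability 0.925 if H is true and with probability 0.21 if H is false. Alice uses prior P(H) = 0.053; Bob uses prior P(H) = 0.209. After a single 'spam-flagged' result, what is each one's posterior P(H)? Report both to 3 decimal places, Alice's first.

P('+'|H) = 0.925, P('+'|¬H) = 0.21.
Alice: numerator 0.925·0.053 = 0.049025; evidence = 0.049025+0.21·0.947 = 0.24789; posterior = 0.198.
Bob: numerator 0.925·0.209 = 0.19332; evidence = 0.19332+0.21·0.791 = 0.35944; posterior = 0.538.

Alice: 0.198; Bob: 0.538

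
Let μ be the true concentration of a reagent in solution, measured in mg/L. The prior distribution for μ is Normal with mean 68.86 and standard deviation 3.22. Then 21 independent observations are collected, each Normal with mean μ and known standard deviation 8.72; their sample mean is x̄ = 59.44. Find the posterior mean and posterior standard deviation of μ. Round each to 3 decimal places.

Posterior mean ≈ 61.878; posterior SD ≈ 1.638

With known σ, the Normal prior is conjugate. Weight on the data is w = (n/σ²)/(n/σ² + 1/τ₀²) = 0.276176/(0.276176+0.0964469) = 0.74117.
Posterior mean = w·x̄ + (1−w)·μ₀ = 0.74117·59.44 + 0.25883·68.86 = 61.878. Posterior variance = 1/(0.276176+0.0964469) = 2.68368, so SD = 1.638.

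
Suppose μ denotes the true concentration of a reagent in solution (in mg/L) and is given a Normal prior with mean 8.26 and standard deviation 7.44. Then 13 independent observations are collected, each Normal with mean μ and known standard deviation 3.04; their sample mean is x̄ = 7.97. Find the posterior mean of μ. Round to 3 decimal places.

With known σ, the Normal prior is conjugate. Weight on the data is w = (n/σ²)/(n/σ² + 1/τ₀²) = 1.40668/(1.40668+0.0180657) = 0.98732.
Posterior mean = w·x̄ + (1−w)·μ₀ = 0.98732·7.97 + 0.012680·8.26 = 7.974.

Posterior mean ≈ 7.974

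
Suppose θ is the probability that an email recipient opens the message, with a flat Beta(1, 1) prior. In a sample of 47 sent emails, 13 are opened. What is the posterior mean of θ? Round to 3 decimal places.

Observing 13 successes and 34 failures updates Beta(1, 1) by adding the success and failure counts to the two shape parameters: α = 1+13 = 14, β = 1+34 = 35.
E[θ | data] = 14/(14+35) = 0.286.

Posterior mean ≈ 0.286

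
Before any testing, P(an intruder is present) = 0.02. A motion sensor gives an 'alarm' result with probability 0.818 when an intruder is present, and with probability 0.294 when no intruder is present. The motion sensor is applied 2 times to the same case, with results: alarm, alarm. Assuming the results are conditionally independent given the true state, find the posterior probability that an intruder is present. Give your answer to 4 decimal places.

With H the event that an intruder is present, the joint likelihood of the observed sequence is P(data|H) = 0.818·0.818 = 0.66912 and P(data|¬H) = 0.294·0.294 = 0.086436.
Bayes: P(H|data) = 0.02·0.66912 / (0.02·0.66912 + 0.98·0.086436) = 0.013382/0.098090 = 0.1364.

Posterior P(H) ≈ 0.1364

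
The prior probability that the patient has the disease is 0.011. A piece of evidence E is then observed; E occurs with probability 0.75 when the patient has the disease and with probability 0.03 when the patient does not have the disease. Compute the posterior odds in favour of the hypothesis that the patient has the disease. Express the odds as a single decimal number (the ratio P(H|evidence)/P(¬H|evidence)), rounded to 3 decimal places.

Prior odds = 0.011/(1−0.011) = 0.011122.
Likelihood ratio for E = 0.75/0.03 = 25.000.
Posterior odds = prior odds × LR = 0.27806.

Posterior odds ≈ 0.278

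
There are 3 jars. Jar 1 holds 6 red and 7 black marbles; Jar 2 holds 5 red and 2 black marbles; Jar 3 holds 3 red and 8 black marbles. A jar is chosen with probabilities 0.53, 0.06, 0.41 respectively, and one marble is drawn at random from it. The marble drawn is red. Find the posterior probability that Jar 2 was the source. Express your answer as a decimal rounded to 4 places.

Posterior probability ≈ 0.1073

Tabulate prior·likelihood by source: [1] prior 0.53, lik 0.4615, product 0.2446; [2] prior 0.06, lik 0.7143, product 0.04286; [3] prior 0.41, lik 0.2727, product 0.1118.
Normalizing constant = 0.39929; the posterior for Jar 2 is its product over the sum, 0.04286/0.39929 = 0.1073.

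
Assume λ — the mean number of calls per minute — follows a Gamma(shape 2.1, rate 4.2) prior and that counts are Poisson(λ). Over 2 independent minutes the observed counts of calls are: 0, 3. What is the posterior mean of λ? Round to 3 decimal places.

The Poisson likelihood adds the total count to the shape and the number of exposure periods to the rate. Here ∑xᵢ = 3 and n = 2, so shape 2.1→5.1 and rate 4.2→6.2.
E[λ | data] = 5.1/6.2 = 0.823.

Posterior mean ≈ 0.823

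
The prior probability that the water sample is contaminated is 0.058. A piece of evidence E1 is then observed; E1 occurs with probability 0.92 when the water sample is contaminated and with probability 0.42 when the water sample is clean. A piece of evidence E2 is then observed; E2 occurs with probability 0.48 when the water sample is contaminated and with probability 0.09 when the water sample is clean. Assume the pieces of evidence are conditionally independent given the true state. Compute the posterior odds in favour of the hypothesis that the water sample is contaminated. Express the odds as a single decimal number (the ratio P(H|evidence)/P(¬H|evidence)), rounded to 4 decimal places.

Posterior odds ≈ 0.7193

Prior odds = 0.058/(1−0.058) = 0.061571. In log-odds, ln(0.061571) = -2.7876.
Add log likelihood ratios: ln(2.1905) + ln(5.3333) = 2.4581.
Posterior log-odds = -0.32947, so posterior odds = exp(-0.32947) = 0.71931.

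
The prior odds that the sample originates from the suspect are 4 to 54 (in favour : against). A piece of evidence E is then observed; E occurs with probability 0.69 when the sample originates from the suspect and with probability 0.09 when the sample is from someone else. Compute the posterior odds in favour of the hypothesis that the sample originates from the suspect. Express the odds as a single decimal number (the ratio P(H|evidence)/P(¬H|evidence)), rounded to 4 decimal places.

Prior odds = 4/54 = 0.074074. In log-odds, ln(0.074074) = -2.6027.
Add log likelihood ratio: ln(7.6667) = 2.0369.
Posterior log-odds = -0.56581, so posterior odds = exp(-0.56581) = 0.56790.

Posterior odds ≈ 0.5679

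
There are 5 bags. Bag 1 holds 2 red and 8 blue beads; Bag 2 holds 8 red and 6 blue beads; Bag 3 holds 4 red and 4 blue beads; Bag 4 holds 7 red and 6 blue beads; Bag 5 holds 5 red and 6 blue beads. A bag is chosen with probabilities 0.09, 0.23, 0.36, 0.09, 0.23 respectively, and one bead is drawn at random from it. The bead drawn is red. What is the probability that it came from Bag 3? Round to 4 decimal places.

P(red|Bag 1) = 0.2; P(red|Bag 2) = 0.5714; P(red|Bag 3) = 0.5; P(red|Bag 4) = 0.5385; P(red|Bag 5) = 0.4545.
Prior × likelihood for each source: 0.09·0.2=0.01800, 0.23·0.5714=0.1314, 0.36·0.5=0.1800, 0.09·0.5385=0.04846, 0.23·0.4545=0.1045. Summing gives P(red) = 0.48244.
P(Bag 3 | red) = 0.1800 / 0.48244 = 0.3731.

Posterior probability ≈ 0.3731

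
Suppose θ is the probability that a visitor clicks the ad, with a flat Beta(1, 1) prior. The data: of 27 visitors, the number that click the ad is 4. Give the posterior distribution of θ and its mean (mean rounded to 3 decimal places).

Posterior: Beta(5, 24); mean ≈ 0.172

The binomial likelihood is conjugate to the Beta prior: with 4 successes and 23 failures, the posterior is Beta(1+4, 1+23) = Beta(5, 24).
Posterior mean = α/(α+β) = 5/29 = 0.172.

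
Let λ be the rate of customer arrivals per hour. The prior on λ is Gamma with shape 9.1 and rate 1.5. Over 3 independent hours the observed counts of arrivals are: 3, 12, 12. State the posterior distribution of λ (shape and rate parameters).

Posterior: Gamma(shape=36.1, rate=4.5)

The Poisson likelihood adds the total count to the shape and the number of exposure periods to the rate. Here ∑xᵢ = 27 and n = 3, so shape 9.1→36.1 and rate 1.5→4.5.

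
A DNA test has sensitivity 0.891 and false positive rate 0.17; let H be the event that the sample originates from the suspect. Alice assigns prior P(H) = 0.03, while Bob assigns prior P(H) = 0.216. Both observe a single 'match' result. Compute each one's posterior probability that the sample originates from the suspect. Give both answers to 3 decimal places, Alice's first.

Alice: 0.139; Bob: 0.591

P('+'|H) = 0.891, P('+'|¬H) = 0.17.
Alice: numerator 0.891·0.03 = 0.026730; evidence = 0.026730+0.17·0.97 = 0.19163; posterior = 0.139.
Bob: numerator 0.891·0.216 = 0.19246; evidence = 0.19246+0.17·0.784 = 0.32574; posterior = 0.591.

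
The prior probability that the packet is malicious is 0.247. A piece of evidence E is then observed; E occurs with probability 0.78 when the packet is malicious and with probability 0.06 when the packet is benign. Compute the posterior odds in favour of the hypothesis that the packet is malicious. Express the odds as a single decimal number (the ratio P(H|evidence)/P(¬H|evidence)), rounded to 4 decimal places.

Posterior odds ≈ 4.2643

Prior odds = 0.247/(1−0.247) = 0.32802.
Likelihood ratio for E = 0.78/0.06 = 13.000.
Posterior odds = prior odds × LR = 4.2643.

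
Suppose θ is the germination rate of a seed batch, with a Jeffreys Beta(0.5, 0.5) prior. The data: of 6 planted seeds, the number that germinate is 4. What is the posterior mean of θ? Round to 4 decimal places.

Observing 4 successes and 2 failures updates Beta(0.5, 0.5) by adding the success and failure counts to the two shape parameters: α = 0.5+4 = 4.5, β = 0.5+2 = 2.5.
Posterior mean = α/(α+β) = 4.5/7 = 0.6429.

Posterior mean ≈ 0.6429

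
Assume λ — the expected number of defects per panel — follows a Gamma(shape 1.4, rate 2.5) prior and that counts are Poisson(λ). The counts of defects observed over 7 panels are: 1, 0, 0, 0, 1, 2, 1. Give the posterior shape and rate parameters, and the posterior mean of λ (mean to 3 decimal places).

Total count ∑xᵢ = 5 over n = 7 panels.
Gamma is conjugate to the Poisson likelihood: posterior is Gamma(shape = 1.4+5 = 6.4, rate = 2.5+7 = 9.5).
E[λ | data] = 6.4/9.5 = 0.674.

Posterior: Gamma(shape=6.4, rate=9.5); mean ≈ 0.674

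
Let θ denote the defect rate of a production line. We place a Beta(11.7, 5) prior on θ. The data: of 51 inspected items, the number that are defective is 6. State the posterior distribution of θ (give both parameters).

Observing 6 successes and 45 failures updates Beta(11.7, 5) by adding the success and failure counts to the two shape parameters: α = 11.7+6 = 17.7, β = 5+45 = 50.

Posterior: Beta(17.7, 50)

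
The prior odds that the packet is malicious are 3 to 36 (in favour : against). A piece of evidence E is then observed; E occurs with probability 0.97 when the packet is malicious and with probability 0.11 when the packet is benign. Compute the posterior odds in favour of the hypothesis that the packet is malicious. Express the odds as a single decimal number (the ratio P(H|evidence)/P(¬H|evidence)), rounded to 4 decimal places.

Posterior odds ≈ 0.7348

Prior odds = 3/36 = 0.083333.
Likelihood ratio for E = 0.97/0.11 = 8.8182.
Posterior odds = prior odds × LR = 0.73485.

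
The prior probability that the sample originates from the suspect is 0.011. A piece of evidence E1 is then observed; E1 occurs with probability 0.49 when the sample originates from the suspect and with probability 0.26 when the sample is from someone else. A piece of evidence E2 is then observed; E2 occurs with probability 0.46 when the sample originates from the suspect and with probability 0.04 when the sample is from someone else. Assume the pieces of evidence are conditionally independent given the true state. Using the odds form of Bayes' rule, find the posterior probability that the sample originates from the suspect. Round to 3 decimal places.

Prior odds = 0.011/(1−0.011) = 0.011122.
Likelihood ratio for E1 = 0.49/0.26 = 1.8846.
Likelihood ratio for E2 = 0.46/0.04 = 11.500.
Posterior odds = prior odds × LR₁ × LR₂ = 0.24106.
Posterior probability = odds/(1+odds) = 0.24106/1.2411 = 0.194.

Posterior probability ≈ 0.194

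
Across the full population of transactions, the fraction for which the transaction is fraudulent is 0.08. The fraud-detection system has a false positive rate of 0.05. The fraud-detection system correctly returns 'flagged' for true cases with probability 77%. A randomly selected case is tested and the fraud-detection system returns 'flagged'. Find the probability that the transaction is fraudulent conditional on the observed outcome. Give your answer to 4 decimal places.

Write H for 'the transaction is fraudulent'. Prior odds H:¬H = 0.08/0.92 = 0.086957. For the 'flagged' outcome, the likelihood ratio is 0.77/0.05 = 15.400.
Posterior odds = 0.086957 × 15.400 = 1.3391, so P(H|E) = 1.3391/(1+1.3391) = 0.5725.

P(H | E) ≈ 0.5725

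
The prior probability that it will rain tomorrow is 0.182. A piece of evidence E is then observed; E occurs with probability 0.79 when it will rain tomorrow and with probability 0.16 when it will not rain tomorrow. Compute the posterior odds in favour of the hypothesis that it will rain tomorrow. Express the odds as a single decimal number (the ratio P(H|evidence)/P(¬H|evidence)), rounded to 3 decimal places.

Prior odds = 0.182/(1−0.182) = 0.22249.
Likelihood ratio for E = 0.79/0.16 = 4.9375.
Posterior odds = prior odds × LR = 1.0986.

Posterior odds ≈ 1.099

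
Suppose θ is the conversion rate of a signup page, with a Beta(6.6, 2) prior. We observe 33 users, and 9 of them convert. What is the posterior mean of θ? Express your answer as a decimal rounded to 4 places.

Observing 9 successes and 24 failures updates Beta(6.6, 2) by adding the success and failure counts to the two shape parameters: α = 6.6+9 = 15.6, β = 2+24 = 26.
E[θ | data] = 15.6/(15.6+26) = 0.3750.

Posterior mean ≈ 0.3750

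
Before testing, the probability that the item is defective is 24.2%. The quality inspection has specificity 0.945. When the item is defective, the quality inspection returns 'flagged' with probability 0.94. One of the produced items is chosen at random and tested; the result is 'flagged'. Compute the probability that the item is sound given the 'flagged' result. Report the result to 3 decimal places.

P(¬H | E) ≈ 0.155

Let H be the event that the item is defective. P(H) = 0.242, so P(¬H) = 0.758. With E the 'flagged' result, P(E|H) = 0.94 and P(E|¬H) = 0.055.
P(E) = 0.94·0.242 + 0.055·0.758 = 0.22748 + 0.041690 = 0.26917.
By Bayes' theorem, P(H|E) = 0.22748 / 0.26917 = 0.845. Hence P(¬H|E) = 1 − 0.845 = 0.155.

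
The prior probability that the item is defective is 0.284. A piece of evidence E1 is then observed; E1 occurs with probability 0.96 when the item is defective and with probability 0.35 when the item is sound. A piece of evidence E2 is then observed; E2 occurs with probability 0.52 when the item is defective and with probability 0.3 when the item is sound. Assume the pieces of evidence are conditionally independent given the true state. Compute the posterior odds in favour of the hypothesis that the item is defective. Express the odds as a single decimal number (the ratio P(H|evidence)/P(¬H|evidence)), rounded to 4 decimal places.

Prior odds = 0.284/(1−0.284) = 0.39665.
Likelihood ratio for E1 = 0.96/0.35 = 2.7429.
Likelihood ratio for E2 = 0.52/0.3 = 1.7333.
Posterior odds = prior odds × LR₁ × LR₂ = 1.8858.

Posterior odds ≈ 1.8858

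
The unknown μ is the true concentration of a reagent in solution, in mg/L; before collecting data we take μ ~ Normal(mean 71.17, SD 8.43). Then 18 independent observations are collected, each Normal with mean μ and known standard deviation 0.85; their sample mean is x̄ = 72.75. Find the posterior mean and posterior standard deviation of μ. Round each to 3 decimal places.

With known σ, the Normal prior is conjugate. Weight on the data is w = (n/σ²)/(n/σ² + 1/τ₀²) = 24.9135/(24.9135+0.0140716) = 0.99944.
Posterior mean = w·x̄ + (1−w)·μ₀ = 0.99944·72.75 + 0.00056450·71.17 = 72.749. Posterior variance = 1/(24.9135+0.0140716) = 0.0401162, so SD = 0.200.

Posterior mean ≈ 72.749; posterior SD ≈ 0.200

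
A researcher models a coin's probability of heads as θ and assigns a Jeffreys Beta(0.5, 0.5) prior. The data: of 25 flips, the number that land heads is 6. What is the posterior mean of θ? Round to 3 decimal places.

Posterior mean ≈ 0.250

Observing 6 successes and 19 failures updates Beta(0.5, 0.5) by adding the success and failure counts to the two shape parameters: α = 0.5+6 = 6.5, β = 0.5+19 = 19.5.
E[θ | data] = 6.5/(6.5+19.5) = 0.250.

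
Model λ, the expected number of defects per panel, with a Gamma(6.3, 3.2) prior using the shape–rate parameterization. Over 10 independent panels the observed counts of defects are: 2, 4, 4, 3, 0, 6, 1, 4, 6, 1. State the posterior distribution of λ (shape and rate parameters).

The Poisson likelihood adds the total count to the shape and the number of exposure periods to the rate. Here ∑xᵢ = 31 and n = 10, so shape 6.3→37.3 and rate 3.2→13.2.

Posterior: Gamma(shape=37.3, rate=13.2)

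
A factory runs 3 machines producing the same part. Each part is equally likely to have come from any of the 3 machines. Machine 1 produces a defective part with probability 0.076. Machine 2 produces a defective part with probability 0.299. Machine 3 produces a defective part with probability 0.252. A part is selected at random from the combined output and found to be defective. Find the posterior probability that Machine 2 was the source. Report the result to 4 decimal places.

Posterior probability ≈ 0.4769

Tabulate prior·likelihood by source: [1] prior 0.333333, lik 0.076, product 0.02533; [2] prior 0.333333, lik 0.299, product 0.09967; [3] prior 0.333333, lik 0.252, product 0.08400.
Normalizing constant = 0.20900; the posterior for Machine 2 is its product over the sum, 0.09967/0.20900 = 0.4769.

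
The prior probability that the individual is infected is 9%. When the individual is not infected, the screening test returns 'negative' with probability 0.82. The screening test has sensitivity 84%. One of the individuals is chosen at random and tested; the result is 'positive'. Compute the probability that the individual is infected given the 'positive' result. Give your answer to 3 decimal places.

Let H be the event that the individual is infected. P(H) = 0.09, so P(¬H) = 0.91. With E the 'positive' result, P(E|H) = 0.84 and P(E|¬H) = 0.18.
P(E) = 0.84·0.09 + 0.18·0.91 = 0.075600 + 0.16380 = 0.23940.
By Bayes' theorem, P(H|E) = 0.075600 / 0.23940 = 0.316.

P(H | E) ≈ 0.316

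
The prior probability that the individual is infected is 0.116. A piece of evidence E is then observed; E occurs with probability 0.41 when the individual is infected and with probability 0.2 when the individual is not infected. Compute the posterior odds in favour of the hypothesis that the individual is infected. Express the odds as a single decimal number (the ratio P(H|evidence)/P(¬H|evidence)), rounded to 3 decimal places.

Posterior odds ≈ 0.269

Prior odds = 0.116/(1−0.116) = 0.13122. In log-odds, ln(0.13122) = -2.0309.
Add log likelihood ratio: ln(2.0500) = 0.71784.
Posterior log-odds = -1.3130, so posterior odds = exp(-1.3130) = 0.26900.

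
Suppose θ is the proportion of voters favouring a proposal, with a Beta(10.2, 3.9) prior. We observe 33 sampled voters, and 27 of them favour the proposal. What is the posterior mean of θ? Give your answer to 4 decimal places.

Posterior mean ≈ 0.7898

Observing 27 successes and 6 failures updates Beta(10.2, 3.9) by adding the success and failure counts to the two shape parameters: α = 10.2+27 = 37.2, β = 3.9+6 = 9.9.
Posterior mean = α/(α+β) = 37.2/47.1 = 0.7898.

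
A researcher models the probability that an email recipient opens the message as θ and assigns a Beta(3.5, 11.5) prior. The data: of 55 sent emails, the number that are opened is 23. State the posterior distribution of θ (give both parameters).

Observing 23 successes and 32 failures updates Beta(3.5, 11.5) by adding the success and failure counts to the two shape parameters: α = 3.5+23 = 26.5, β = 11.5+32 = 43.5.

Posterior: Beta(26.5, 43.5)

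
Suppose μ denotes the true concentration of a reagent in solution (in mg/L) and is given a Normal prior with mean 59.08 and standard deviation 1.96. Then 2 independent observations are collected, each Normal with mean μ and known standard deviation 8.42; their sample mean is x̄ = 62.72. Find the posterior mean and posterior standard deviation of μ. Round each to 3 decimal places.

With known σ, the Normal prior is conjugate. Weight on the data is w = (n/σ²)/(n/σ² + 1/τ₀²) = 0.0282102/(0.0282102+0.260308) = 0.097776.
Posterior mean = w·x̄ + (1−w)·μ₀ = 0.097776·62.72 + 0.90222·59.08 = 59.436. Posterior variance = 1/(0.0282102+0.260308) = 3.46598, so SD = 1.862.

Posterior mean ≈ 59.436; posterior SD ≈ 1.862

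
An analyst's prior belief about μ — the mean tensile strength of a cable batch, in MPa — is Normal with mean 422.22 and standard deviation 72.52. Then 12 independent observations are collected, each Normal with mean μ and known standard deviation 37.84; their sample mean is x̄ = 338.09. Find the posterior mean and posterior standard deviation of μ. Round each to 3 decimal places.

With known σ, the Normal prior is conjugate. Weight on the data is w = (n/σ²)/(n/σ² + 1/τ₀²) = 0.00838067/(0.00838067+0.00019014) = 0.97781.
Posterior mean = w·x̄ + (1−w)·μ₀ = 0.97781·338.09 + 0.022185·422.22 = 339.956. Posterior variance = 1/(0.00838067+0.00019014) = 116.675, so SD = 10.802.

Posterior mean ≈ 339.956; posterior SD ≈ 10.802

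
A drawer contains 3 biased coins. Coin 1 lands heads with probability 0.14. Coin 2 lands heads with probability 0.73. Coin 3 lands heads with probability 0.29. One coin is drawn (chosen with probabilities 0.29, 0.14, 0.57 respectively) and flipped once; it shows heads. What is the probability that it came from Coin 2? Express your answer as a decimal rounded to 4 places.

Posterior probability ≈ 0.3317

Tabulate prior·likelihood by source: [1] prior 0.29, lik 0.14, product 0.04060; [2] prior 0.14, lik 0.73, product 0.1022; [3] prior 0.57, lik 0.29, product 0.1653.
Normalizing constant = 0.30810; the posterior for Coin 2 is its product over the sum, 0.1022/0.30810 = 0.3317.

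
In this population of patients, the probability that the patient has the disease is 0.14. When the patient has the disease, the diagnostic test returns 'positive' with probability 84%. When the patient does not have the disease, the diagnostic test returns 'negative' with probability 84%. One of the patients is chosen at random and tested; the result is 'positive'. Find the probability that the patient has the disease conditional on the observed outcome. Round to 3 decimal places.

Let H be the event that the patient has the disease. P(H) = 0.14, so P(¬H) = 0.86. With E the 'positive' result, P(E|H) = 0.84 and P(E|¬H) = 0.16.
P(E) = 0.84·0.14 + 0.16·0.86 = 0.11760 + 0.13760 = 0.25520.
By Bayes' theorem, P(H|E) = 0.11760 / 0.25520 = 0.461.

P(H | E) ≈ 0.461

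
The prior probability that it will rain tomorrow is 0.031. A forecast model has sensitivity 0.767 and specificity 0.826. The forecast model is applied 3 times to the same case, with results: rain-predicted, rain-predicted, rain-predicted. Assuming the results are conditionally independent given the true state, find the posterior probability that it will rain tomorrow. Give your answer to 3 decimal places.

With H the event that it will rain tomorrow, the joint likelihood of the observed sequence is P(data|H) = 0.767·0.767·0.767 = 0.45122 and P(data|¬H) = 0.174·0.174·0.174 = 0.0052680.
Bayes: P(H|data) = 0.031·0.45122 / (0.031·0.45122 + 0.969·0.0052680) = 0.013988/0.019092 = 0.7326.

Posterior P(H) ≈ 0.733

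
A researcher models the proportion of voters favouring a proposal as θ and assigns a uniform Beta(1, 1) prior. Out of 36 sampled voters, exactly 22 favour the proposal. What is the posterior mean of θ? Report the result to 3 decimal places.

Posterior mean ≈ 0.605

Observing 22 successes and 14 failures updates Beta(1, 1) by adding the success and failure counts to the two shape parameters: α = 1+22 = 23, β = 1+14 = 15.
E[θ | data] = 23/(23+15) = 0.605.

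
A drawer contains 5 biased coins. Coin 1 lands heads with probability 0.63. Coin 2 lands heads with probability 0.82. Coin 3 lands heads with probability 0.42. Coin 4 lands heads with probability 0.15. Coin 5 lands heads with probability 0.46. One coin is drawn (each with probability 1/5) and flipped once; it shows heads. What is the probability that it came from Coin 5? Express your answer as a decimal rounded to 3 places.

P(heads|C1) = 0.63; P(heads|C2) = 0.82; P(heads|C3) = 0.42; P(heads|C4) = 0.15; P(heads|C5) = 0.46.
Prior × likelihood for each source: 0.2·0.63=0.1260, 0.2·0.82=0.1640, 0.2·0.42=0.08400, 0.2·0.15=0.03000, 0.2·0.46=0.09200. Summing gives P(heads) = 0.49600.
P(Coin 5 | heads) = 0.09200 / 0.49600 = 0.185.

Posterior probability ≈ 0.185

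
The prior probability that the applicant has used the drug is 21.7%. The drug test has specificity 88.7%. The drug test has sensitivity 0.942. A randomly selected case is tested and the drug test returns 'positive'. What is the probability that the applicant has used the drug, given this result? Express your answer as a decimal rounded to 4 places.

P(H | E) ≈ 0.6979

Write H for 'the applicant has used the drug'. Prior odds H:¬H = 0.217/0.783 = 0.27714. For the 'positive' outcome, the likelihood ratio is 0.942/0.113 = 8.3363.
Posterior odds = 0.27714 × 8.3363 = 2.3103, so P(H|E) = 2.3103/(1+2.3103) = 0.6979.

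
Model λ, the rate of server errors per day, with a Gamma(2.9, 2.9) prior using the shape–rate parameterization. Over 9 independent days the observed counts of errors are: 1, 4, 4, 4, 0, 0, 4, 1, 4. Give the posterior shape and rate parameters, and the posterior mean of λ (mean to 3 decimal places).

Total count ∑xᵢ = 22 over n = 9 days.
Gamma is conjugate to the Poisson likelihood: posterior is Gamma(shape = 2.9+22 = 24.9, rate = 2.9+9 = 11.9).
Posterior mean = shape/rate = 24.9/11.9 = 2.092.

Posterior: Gamma(shape=24.9, rate=11.9); mean ≈ 2.092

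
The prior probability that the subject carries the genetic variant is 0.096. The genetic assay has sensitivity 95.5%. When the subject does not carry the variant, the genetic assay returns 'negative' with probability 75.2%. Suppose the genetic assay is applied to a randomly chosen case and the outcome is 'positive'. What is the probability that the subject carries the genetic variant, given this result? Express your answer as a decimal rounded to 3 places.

P(H | E) ≈ 0.290

Let H be the event that the subject carries the genetic variant. P(H) = 0.096, so P(¬H) = 0.904. With E the 'positive' result, P(E|H) = 0.955 and P(E|¬H) = 0.248.
P(E) = 0.955·0.096 + 0.248·0.904 = 0.091680 + 0.22419 = 0.31587.
By Bayes' theorem, P(H|E) = 0.091680 / 0.31587 = 0.290.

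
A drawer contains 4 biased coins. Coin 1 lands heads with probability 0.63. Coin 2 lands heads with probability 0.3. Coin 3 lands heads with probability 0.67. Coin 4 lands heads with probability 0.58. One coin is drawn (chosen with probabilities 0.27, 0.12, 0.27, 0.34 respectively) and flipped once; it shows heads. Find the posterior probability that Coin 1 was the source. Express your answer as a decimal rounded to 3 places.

P(heads|C1) = 0.63; P(heads|C2) = 0.3; P(heads|C3) = 0.67; P(heads|C4) = 0.58.
Prior × likelihood for each source: 0.27·0.63=0.1701, 0.12·0.3=0.03600, 0.27·0.67=0.1809, 0.34·0.58=0.1972. Summing gives P(heads) = 0.58420.
P(Coin 1 | heads) = 0.1701 / 0.58420 = 0.291.

Posterior probability ≈ 0.291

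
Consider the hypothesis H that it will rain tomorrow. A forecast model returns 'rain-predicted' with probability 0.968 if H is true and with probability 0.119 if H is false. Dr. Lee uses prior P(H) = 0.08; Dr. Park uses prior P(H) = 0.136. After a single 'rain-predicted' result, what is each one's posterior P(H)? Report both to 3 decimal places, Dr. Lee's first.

The likelihood ratio for a 'rain-predicted' result is 0.968/0.119 = 8.1345.
Dr. Lee: prior odds 0.08/0.92 = 0.086957; posterior odds 0.70734; posterior probability 0.414.
Dr. Park: prior odds 0.136/0.864 = 0.15741; posterior odds 1.2804; posterior probability 0.561.

Dr. Lee: 0.414; Dr. Park: 0.561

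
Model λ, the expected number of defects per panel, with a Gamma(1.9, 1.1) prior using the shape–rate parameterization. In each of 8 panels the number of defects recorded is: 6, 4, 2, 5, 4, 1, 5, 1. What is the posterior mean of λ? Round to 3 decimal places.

Posterior mean ≈ 3.286

Total count ∑xᵢ = 28 over n = 8 panels.
Gamma is conjugate to the Poisson likelihood: posterior is Gamma(shape = 1.9+28 = 29.9, rate = 1.1+8 = 9.1).
E[λ | data] = 29.9/9.1 = 3.286.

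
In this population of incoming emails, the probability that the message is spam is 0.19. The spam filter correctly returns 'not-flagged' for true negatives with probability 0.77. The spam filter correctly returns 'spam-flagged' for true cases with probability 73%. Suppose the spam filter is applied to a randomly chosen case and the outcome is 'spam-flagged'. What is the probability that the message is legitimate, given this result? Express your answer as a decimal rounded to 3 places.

Write H for 'the message is spam'. Prior odds H:¬H = 0.19/0.81 = 0.23457. For the 'spam-flagged' outcome, the likelihood ratio is 0.73/0.23 = 3.1739.
Posterior odds = 0.23457 × 3.1739 = 0.74450, so P(H|E) = 0.74450/(1+0.74450) = 0.427. Then P(¬H|E) = 1 − 0.427 = 0.573.

P(¬H | E) ≈ 0.573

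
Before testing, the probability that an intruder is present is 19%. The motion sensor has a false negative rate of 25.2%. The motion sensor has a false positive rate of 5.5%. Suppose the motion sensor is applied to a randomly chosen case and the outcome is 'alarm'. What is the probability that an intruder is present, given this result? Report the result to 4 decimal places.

Write H for 'an intruder is present'. Prior odds H:¬H = 0.19/0.81 = 0.23457. For the 'alarm' outcome, the likelihood ratio is 0.748/0.055 = 13.600.
Posterior odds = 0.23457 × 13.600 = 3.1901, so P(H|E) = 3.1901/(1+3.1901) = 0.7613.

P(H | E) ≈ 0.7613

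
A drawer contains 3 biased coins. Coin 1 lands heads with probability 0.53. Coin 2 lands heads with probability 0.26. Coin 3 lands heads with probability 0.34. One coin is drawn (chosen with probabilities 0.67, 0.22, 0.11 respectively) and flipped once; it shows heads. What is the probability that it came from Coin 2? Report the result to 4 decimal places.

P(heads|C1) = 0.53; P(heads|C2) = 0.26; P(heads|C3) = 0.34.
Prior × likelihood for each source: 0.67·0.53=0.3551, 0.22·0.26=0.05720, 0.11·0.34=0.03740. Summing gives P(heads) = 0.44970.
P(Coin 2 | heads) = 0.05720 / 0.44970 = 0.1272.

Posterior probability ≈ 0.1272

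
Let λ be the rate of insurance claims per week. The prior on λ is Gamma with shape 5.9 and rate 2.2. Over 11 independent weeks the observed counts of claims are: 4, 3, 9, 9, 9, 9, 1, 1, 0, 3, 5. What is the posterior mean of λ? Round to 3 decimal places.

Posterior mean ≈ 4.462

Total count ∑xᵢ = 53 over n = 11 weeks.
Gamma is conjugate to the Poisson likelihood: posterior is Gamma(shape = 5.9+53 = 58.9, rate = 2.2+11 = 13.2).
E[λ | data] = 58.9/13.2 = 4.462.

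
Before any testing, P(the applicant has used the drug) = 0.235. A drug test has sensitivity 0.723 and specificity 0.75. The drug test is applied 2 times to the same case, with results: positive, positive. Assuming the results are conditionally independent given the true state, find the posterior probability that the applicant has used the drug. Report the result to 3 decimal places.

Let H be the event that the applicant has used the drug; start with P(H) = 0.235. P('positive'|H) = 0.723, P('positive'|¬H) = 0.25.
Update on result 1 ('positive'): P(H) ← 0.723·0.2350 / (0.723·0.2350 + 0.25·0.7650) = 0.16990/0.36116 = 0.4704.
Update on result 2 ('positive'): P(H) ← 0.723·0.4704 / (0.723·0.4704 + 0.25·0.5296) = 0.34013/0.47252 = 0.7198.

Posterior P(H) ≈ 0.720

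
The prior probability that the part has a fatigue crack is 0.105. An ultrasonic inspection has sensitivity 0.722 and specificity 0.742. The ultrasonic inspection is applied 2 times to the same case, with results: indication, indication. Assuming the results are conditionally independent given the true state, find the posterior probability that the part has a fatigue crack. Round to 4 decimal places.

With H the event that the part has a fatigue crack, the joint likelihood of the observed sequence is P(data|H) = 0.722·0.722 = 0.52128 and P(data|¬H) = 0.258·0.258 = 0.066564.
Bayes: P(H|data) = 0.105·0.52128 / (0.105·0.52128 + 0.895·0.066564) = 0.054735/0.11431 = 0.4788.

Posterior P(H) ≈ 0.4788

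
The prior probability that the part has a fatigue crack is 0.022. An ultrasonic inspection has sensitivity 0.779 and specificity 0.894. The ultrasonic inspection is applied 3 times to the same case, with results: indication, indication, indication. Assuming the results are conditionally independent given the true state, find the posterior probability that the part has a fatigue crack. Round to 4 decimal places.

Posterior P(H) ≈ 0.8993

Let H be the event that the part has a fatigue crack; start with P(H) = 0.022. P('indication'|H) = 0.779, P('indication'|¬H) = 0.106.
Update on result 1 ('indication'): P(H) ← 0.779·0.0220 / (0.779·0.0220 + 0.106·0.9780) = 0.017138/0.12081 = 0.1419.
Update on result 2 ('indication'): P(H) ← 0.779·0.1419 / (0.779·0.1419 + 0.106·0.8581) = 0.11051/0.20147 = 0.5485.
Update on result 3 ('indication'): P(H) ← 0.779·0.5485 / (0.779·0.5485 + 0.106·0.4515) = 0.42729/0.47515 = 0.8993.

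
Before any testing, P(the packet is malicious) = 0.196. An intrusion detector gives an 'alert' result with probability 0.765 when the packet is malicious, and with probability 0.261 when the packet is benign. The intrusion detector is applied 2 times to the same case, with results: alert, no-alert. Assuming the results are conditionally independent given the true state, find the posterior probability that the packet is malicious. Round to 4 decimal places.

Posterior P(H) ≈ 0.1851

Let H be the event that the packet is malicious; start with P(H) = 0.196. P('alert'|H) = 0.765, P('alert'|¬H) = 0.261.
Update on result 1 ('alert'): P(H) ← 0.765·0.1960 / (0.765·0.1960 + 0.261·0.8040) = 0.14994/0.35978 = 0.4168.
Update on result 2 ('no-alert'): P(H) ← 0.235·0.4168 / (0.235·0.4168 + 0.739·0.5832) = 0.097936/0.52896 = 0.1851.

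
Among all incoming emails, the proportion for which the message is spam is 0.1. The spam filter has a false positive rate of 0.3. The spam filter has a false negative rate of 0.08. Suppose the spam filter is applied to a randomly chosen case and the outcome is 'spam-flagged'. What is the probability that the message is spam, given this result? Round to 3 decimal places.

Let H be the event that the message is spam. P(H) = 0.1, so P(¬H) = 0.9. With E the 'spam-flagged' result, P(E|H) = 0.92 and P(E|¬H) = 0.3.
P(E) = 0.92·0.1 + 0.3·0.9 = 0.092000 + 0.27000 = 0.36200.
By Bayes' theorem, P(H|E) = 0.092000 / 0.36200 = 0.254.

P(H | E) ≈ 0.254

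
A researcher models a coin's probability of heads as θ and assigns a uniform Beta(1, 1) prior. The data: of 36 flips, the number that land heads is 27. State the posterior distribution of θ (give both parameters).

Posterior: Beta(28, 10)

Observing 27 successes and 9 failures updates Beta(1, 1) by adding the success and failure counts to the two shape parameters: α = 1+27 = 28, β = 1+9 = 10.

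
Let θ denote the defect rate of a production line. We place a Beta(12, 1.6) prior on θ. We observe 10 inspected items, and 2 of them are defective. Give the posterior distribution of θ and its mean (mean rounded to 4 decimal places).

The binomial likelihood is conjugate to the Beta prior: with 2 successes and 8 failures, the posterior is Beta(12+2, 1.6+8) = Beta(14, 9.6).
E[θ | data] = 14/(14+9.6) = 0.5932.

Posterior: Beta(14, 9.6); mean ≈ 0.5932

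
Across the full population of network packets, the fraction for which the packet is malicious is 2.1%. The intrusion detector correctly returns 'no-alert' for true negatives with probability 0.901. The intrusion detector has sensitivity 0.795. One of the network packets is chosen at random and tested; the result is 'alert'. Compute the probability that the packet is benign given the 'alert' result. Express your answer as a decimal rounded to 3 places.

Write H for 'the packet is malicious'. Prior odds H:¬H = 0.021/0.979 = 0.021450. For the 'alert' outcome, the likelihood ratio is 0.795/0.099 = 8.0303.
Posterior odds = 0.021450 × 8.0303 = 0.17225, so P(H|E) = 0.17225/(1+0.17225) = 0.147. Then P(¬H|E) = 1 − 0.147 = 0.853.

P(¬H | E) ≈ 0.853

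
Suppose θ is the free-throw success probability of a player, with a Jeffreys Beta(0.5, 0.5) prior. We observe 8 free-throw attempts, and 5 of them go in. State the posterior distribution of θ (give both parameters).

Observing 5 successes and 3 failures updates Beta(0.5, 0.5) by adding the success and failure counts to the two shape parameters: α = 0.5+5 = 5.5, β = 0.5+3 = 3.5.

Posterior: Beta(5.5, 3.5)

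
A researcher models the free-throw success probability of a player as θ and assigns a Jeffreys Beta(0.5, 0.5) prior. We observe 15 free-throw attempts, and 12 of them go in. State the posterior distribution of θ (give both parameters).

Posterior: Beta(12.5, 3.5)

The binomial likelihood is conjugate to the Beta prior: with 12 successes and 3 failures, the posterior is Beta(0.5+12, 0.5+3) = Beta(12.5, 3.5).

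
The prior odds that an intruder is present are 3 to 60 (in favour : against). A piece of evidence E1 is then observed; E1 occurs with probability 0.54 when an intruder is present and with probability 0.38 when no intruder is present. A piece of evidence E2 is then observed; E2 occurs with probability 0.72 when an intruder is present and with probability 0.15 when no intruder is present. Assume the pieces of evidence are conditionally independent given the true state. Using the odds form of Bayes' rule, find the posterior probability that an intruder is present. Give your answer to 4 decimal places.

Prior odds = 3/60 = 0.050000. In log-odds, ln(0.050000) = -2.9957.
Add log likelihood ratios: ln(1.4211) + ln(4.8000) = 1.9200.
Posterior log-odds = -1.0757, so posterior odds = exp(-1.0757) = 0.34105. Converting, P(H|E) = 0.34105/1.3411 = 0.2543.

Posterior probability ≈ 0.2543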